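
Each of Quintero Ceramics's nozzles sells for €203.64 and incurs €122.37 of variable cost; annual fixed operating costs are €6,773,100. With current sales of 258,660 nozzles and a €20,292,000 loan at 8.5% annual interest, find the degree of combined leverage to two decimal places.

Total contribution margin = 258,660 × €81.27 = €21,021,298.20.
Operating income = contribution − fixed costs = €21,021,298.20 − €6,773,100 = €14,248,198.20. Interest = €1,724,820.00, so EBIT − I = €12,523,378.20.
Degree of total leverage = total CM / (EBIT − interest) = €21,021,298.20 / €12,523,378.20 = 1.6786.

1.68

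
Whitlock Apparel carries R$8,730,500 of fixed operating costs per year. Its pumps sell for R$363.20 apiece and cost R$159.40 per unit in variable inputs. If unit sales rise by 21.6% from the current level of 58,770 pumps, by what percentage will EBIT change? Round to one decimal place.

+79.7%

Total contribution margin = 58,770 × R$203.80 = R$11,977,326.00.
Operating income = contribution − fixed costs = R$11,977,326.00 − R$8,730,500 = R$3,246,826.00.
DOL = contribution ÷ EBIT = R$11,977,326.00 ÷ R$3,246,826.00 = 3.6889.
%ΔEBIT = DOL × %ΔSales = 3.6889 × +21.6% = +79.7%.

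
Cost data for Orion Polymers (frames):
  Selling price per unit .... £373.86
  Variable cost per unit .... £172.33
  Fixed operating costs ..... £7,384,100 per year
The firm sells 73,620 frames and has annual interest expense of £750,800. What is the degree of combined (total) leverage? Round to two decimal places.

2.21

Total contribution margin = 73,620 × £201.53 = £14,836,638.60.
Operating income = contribution − fixed costs = £14,836,638.60 − £7,384,100 = £7,452,538.60. Interest = £750,800.00, so EBIT − I = £6,701,738.60.
Degree of total leverage = total CM / (EBIT − interest) = £14,836,638.60 / £6,701,738.60 = 2.2138.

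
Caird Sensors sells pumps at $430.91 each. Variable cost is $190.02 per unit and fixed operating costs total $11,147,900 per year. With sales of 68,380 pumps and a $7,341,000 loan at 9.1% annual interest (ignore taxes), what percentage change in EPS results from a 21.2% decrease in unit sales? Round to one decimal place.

At 68,380 units, contribution = 68,380 × $240.89 = $16,472,058.20.
Subtracting fixed costs: EBIT = $16,472,058.20 − $11,147,900 = $5,324,158.20.
Interest = $668,031.00, so EBIT − I = $4,656,127.20.
Degree of combined leverage = contribution ÷ (EBIT − I) = $16,472,058.20 ÷ $4,656,127.20 = 3.5377.
EPS therefore changes by 3.5377 × (-21.2%) = -75.0%.

-75.0%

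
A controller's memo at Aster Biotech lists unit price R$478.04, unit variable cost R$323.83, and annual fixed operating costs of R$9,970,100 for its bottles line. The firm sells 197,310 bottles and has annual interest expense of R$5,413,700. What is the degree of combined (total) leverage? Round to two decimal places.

2.02

Contribution at this volume is 197,310 × R$154.21 = R$30,427,175.10.
EBIT = R$30,427,175.10 − R$9,970,100 = R$20,457,075.10. Interest = R$5,413,700.00, so EBIT − I = R$15,043,375.10.
DCL = contribution ÷ (EBIT − I) = R$30,427,175.10 ÷ R$15,043,375.10 = 2.0226.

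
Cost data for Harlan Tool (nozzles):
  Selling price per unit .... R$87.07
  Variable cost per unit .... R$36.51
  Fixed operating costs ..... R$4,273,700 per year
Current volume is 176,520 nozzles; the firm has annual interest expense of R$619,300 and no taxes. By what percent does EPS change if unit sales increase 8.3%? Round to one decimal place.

Total contribution margin = 176,520 × R$50.56 = R$8,924,851.20.
Operating income = contribution − fixed costs = R$8,924,851.20 − R$4,273,700 = R$4,651,151.20.
After interest of R$619,300.00, pre-tax earnings = R$4,031,851.20.
Degree of combined leverage = contribution ÷ (EBIT − I) = R$8,924,851.20 ÷ R$4,031,851.20 = 2.2136.
%ΔEPS = DCL × %ΔSales = 2.2136 × +8.3% = +18.4%.

+18.4%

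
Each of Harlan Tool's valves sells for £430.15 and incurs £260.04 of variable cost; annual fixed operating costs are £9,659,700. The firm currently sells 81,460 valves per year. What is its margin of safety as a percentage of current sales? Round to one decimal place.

30.3%

Each unit contributes £430.15 − £260.04 = £170.11. Break-even units = £9,659,700 ÷ £170.11 = 56,785.02; break-even revenue = 56,785.02 × £430.15 = £24,426,076.98.
Actual sales revenue = 81,460 × £430.15 = £35,040,019.00.
Margin of safety = (£35,040,019.00 − £24,426,076.98) ÷ £35,040,019.00 = 30.3%.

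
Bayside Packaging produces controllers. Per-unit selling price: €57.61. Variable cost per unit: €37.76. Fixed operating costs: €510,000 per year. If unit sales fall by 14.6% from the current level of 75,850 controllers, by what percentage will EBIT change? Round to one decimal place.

Total contribution margin = 75,850 × €19.85 = €1,505,622.50.
Subtracting fixed costs: EBIT = €1,505,622.50 − €510,000 = €995,622.50.
So DOL = total CM / EBIT = €1,505,622.50 / €995,622.50 = 1.5122.
Operating income changes by 1.5122 × -14.6% = -22.1%.

-22.1%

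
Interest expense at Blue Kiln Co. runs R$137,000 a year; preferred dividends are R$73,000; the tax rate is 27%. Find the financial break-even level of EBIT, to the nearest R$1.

R$237,000

Preferred dividends are paid after tax, so their pre-tax equivalent is R$73,000 ÷ (1 − 0.27) = R$100,000.00.
EPS = 0 when EBIT covers interest plus the pre-tax preferred burden: R$137,000 + R$100,000.00 = R$237,000.00.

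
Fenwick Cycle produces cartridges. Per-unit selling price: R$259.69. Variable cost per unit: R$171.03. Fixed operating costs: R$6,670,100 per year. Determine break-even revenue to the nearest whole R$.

R$19,537,089

CM per unit = R$259.69 − R$171.03 = R$88.66; CM ratio = R$88.66 / R$259.69 = 0.3414.
Break-even revenue = fixed costs × price ÷ CM = R$6,670,100 × R$259.69 ÷ R$88.66 = R$19,537,089.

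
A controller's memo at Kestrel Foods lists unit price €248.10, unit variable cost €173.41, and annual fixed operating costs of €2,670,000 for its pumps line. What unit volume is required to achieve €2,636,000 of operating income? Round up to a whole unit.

71,041 pumps

Each unit contributes €248.10 − €173.41 = €74.69.
Need Q such that Q × €74.69 − €2,670,000 = €2,636,000, i.e. Q = €5,306,000 / €74.69 = 71,040.30 → 71,041.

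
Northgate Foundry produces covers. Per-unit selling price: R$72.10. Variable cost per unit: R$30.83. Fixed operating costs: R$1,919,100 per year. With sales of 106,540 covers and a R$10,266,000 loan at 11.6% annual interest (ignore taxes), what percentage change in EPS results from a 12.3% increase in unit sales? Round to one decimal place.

Contribution at this volume is 106,540 × R$41.27 = R$4,396,905.80.
EBIT = R$4,396,905.80 − R$1,919,100 = R$2,477,805.80.
Interest = R$1,190,856.00, so EBIT − I = R$1,286,949.80.
DCL = total CM / (EBIT − I) = R$4,396,905.80 / R$1,286,949.80 = 3.4165.
EPS therefore changes by 3.4165 × (+12.3%) = +42.0%.

+42.0%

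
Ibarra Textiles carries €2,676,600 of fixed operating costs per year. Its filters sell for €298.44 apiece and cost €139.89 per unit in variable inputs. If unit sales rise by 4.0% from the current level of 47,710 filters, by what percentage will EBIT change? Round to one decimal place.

+6.2%

Contribution at this volume is 47,710 × €158.55 = €7,564,420.50.
Operating income = contribution − fixed costs = €7,564,420.50 − €2,676,600 = €4,887,820.50.
So DOL = total CM / EBIT = €7,564,420.50 / €4,887,820.50 = 1.5476.
%ΔEBIT = DOL × %ΔSales = 1.5476 × +4.0% = +6.2%.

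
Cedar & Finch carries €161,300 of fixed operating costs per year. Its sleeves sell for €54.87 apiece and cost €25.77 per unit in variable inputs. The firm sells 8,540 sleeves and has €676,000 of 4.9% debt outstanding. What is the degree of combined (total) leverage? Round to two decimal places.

4.59

Total contribution margin = 8,540 × €29.10 = €248,514.00.
EBIT = €248,514.00 − €161,300 = €87,214.00. Interest = €33,124.00.
DOL = €248,514.00 ÷ €87,214.00 = 2.8495; DFL = €87,214.00 ÷ €54,090.00 = 1.6124.
Combined leverage = 2.8495 × 1.6124 = 4.5945.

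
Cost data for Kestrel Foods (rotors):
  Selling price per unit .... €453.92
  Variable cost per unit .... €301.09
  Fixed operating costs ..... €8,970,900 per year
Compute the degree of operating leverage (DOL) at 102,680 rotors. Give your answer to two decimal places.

2.33

At 102,680 units, contribution = 102,680 × €152.83 = €15,692,584.40.
Operating income = contribution − fixed costs = €15,692,584.40 − €8,970,900 = €6,721,684.40.
Degree of operating leverage = €15,692,584.40 / €6,721,684.40 = 2.3346.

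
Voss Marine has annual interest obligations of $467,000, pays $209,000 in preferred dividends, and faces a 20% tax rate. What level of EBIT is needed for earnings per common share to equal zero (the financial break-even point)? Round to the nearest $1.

Grossing the preferred dividend up to pre-tax terms: $209,000 / (1 − 0.20) = $261,250.00.
EPS = 0 when EBIT covers interest plus the pre-tax preferred burden: $467,000 + $261,250.00 = $728,250.00.

$728,250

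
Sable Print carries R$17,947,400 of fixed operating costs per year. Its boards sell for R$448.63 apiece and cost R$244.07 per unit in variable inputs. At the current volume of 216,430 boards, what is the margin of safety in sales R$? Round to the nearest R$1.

Unit CM = price − variable cost = R$448.63 − R$244.07 = R$204.56. Break-even units = R$17,947,400 ÷ R$204.56 = 87,736.61; break-even revenue = 87,736.61 × R$448.63 = R$39,361,273.28.
Current sales = 216,430 × R$448.63 = R$97,096,990.90.
Margin of safety = R$97,096,990.90 − R$39,361,273.28 = R$57,735,718.

R$57,735,718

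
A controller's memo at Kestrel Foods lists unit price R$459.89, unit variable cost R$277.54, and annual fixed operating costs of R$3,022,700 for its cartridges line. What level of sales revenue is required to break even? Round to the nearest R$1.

Contribution margin per unit = R$459.89 − R$277.54 = R$182.35, a CM ratio of R$182.35 ÷ R$459.89 = 0.3965.
Break-even sales = FC ÷ CM ratio = R$3,022,700 × R$459.89 / R$182.35 = R$7,623,304.

R$7,623,304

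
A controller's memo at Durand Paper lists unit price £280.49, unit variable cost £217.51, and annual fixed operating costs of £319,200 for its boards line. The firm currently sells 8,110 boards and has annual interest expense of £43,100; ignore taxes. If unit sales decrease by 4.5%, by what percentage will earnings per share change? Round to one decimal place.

Contribution at this volume is 8,110 × £62.98 = £510,767.80.
Subtracting fixed costs: EBIT = £510,767.80 − £319,200 = £191,567.80.
Interest = £43,100.00, so EBIT − I = £148,467.80.
Degree of combined leverage = contribution ÷ (EBIT − I) = £510,767.80 ÷ £148,467.80 = 3.4403.
EPS therefore changes by 3.4403 × (-4.5%) = -15.5%.

-15.5%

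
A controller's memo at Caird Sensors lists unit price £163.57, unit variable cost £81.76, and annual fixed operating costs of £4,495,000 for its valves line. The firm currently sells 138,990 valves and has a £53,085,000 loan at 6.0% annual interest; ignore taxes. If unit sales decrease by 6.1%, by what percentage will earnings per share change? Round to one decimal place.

-18.8%

At 138,990 units, contribution = 138,990 × £81.81 = £11,370,771.90.
Subtracting fixed costs: EBIT = £11,370,771.90 − £4,495,000 = £6,875,771.90.
After interest of £3,185,100.00, pre-tax earnings = £3,690,671.90.
Degree of combined leverage = contribution ÷ (EBIT − I) = £11,370,771.90 ÷ £3,690,671.90 = 3.0809.
EPS therefore changes by 3.0809 × (-6.1%) = -18.8%.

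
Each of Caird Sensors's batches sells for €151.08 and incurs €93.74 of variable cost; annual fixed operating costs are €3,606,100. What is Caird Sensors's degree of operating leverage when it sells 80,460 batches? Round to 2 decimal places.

4.58

At 80,460 units, contribution = 80,460 × €57.34 = €4,613,576.40.
Operating income = contribution − fixed costs = €4,613,576.40 − €3,606,100 = €1,007,476.40.
Degree of operating leverage = €4,613,576.40 / €1,007,476.40 = 4.5793.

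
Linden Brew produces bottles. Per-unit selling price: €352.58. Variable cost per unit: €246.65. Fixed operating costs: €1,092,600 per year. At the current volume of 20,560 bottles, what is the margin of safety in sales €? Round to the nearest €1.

Unit CM = price − variable cost = €352.58 − €246.65 = €105.93. Break-even units = €1,092,600 ÷ €105.93 = 10,314.36; break-even revenue = 10,314.36 × €352.58 = €3,636,636.53.
Current sales = 20,560 × €352.58 = €7,249,044.80.
Margin of safety = €7,249,044.80 − €3,636,636.53 = €3,612,408.

€3,612,408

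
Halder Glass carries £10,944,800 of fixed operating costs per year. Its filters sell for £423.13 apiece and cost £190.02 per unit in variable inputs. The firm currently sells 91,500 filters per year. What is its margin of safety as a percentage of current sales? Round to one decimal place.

Contribution margin per unit = £423.13 − £190.02 = £233.11. Break-even units = £10,944,800 ÷ £233.11 = 46,951.22; break-even revenue = 46,951.22 × £423.13 = £19,866,471.73.
Actual sales revenue = 91,500 × £423.13 = £38,716,395.00.
Margin of safety = (£38,716,395.00 − £19,866,471.73) ÷ £38,716,395.00 = 48.7%.

48.7%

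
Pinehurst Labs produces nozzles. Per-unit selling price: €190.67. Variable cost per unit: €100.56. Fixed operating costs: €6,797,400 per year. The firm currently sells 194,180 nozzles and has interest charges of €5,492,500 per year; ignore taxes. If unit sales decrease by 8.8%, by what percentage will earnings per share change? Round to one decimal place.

-29.6%

Contribution at this volume is 194,180 × €90.11 = €17,497,559.80.
EBIT = €17,497,559.80 − €6,797,400 = €10,700,159.80.
After interest of €5,492,500.00, pre-tax earnings = €5,207,659.80.
Degree of combined leverage = contribution ÷ (EBIT − I) = €17,497,559.80 ÷ €5,207,659.80 = 3.3600.
EPS therefore changes by 3.3600 × (-8.8%) = -29.6%.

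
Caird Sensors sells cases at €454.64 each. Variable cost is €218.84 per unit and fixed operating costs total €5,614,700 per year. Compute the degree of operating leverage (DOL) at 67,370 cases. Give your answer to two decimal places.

Contribution at this volume is 67,370 × €235.80 = €15,885,846.00.
Subtracting fixed costs: EBIT = €15,885,846.00 − €5,614,700 = €10,271,146.00.
Degree of operating leverage = €15,885,846.00 / €10,271,146.00 = 1.5466.

1.55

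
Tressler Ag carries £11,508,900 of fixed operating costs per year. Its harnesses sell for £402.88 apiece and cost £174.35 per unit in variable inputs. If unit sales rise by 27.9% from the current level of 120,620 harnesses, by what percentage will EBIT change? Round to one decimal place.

+47.9%

Total contribution margin = 120,620 × £228.53 = £27,565,288.60.
Subtracting fixed costs: EBIT = £27,565,288.60 − £11,508,900 = £16,056,388.60.
So DOL = total CM / EBIT = £27,565,288.60 / £16,056,388.60 = 1.7168.
Operating income changes by 1.7168 × +27.9% = +47.9%.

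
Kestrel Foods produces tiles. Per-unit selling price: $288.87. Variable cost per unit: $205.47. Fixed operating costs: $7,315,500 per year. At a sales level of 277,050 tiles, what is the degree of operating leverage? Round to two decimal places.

1.46

Contribution at this volume is 277,050 × $83.40 = $23,105,970.00.
Subtracting fixed costs: EBIT = $23,105,970.00 − $7,315,500 = $15,790,470.00.
Degree of operating leverage = $23,105,970.00 / $15,790,470.00 = 1.4633.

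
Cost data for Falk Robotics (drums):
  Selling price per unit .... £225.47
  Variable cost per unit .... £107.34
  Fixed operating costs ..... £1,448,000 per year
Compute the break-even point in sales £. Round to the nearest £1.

Contribution margin per unit = £225.47 − £107.34 = £118.13, a CM ratio of £118.13 ÷ £225.47 = 0.5239.
Break-even revenue = fixed costs × price ÷ CM = £1,448,000 × £225.47 ÷ £118.13 = £2,763,740.

£2,763,740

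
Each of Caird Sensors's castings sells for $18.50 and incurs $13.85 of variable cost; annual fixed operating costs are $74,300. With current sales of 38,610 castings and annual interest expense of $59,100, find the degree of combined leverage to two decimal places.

3.89

Contribution at this volume is 38,610 × $4.65 = $179,536.50.
Operating income = contribution − fixed costs = $179,536.50 − $74,300 = $105,236.50. Interest = $59,100.00, so EBIT − I = $46,136.50.
DCL = contribution ÷ (EBIT − I) = $179,536.50 ÷ $46,136.50 = 3.8914.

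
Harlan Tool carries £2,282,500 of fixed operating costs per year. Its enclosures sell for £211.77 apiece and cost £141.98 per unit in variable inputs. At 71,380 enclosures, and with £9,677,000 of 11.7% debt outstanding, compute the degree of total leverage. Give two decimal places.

Total contribution margin = 71,380 × £69.79 = £4,981,610.20.
EBIT = £4,981,610.20 − £2,282,500 = £2,699,110.20. Interest = £1,132,209.00, so EBIT − I = £1,566,901.20.
DCL = contribution ÷ (EBIT − I) = £4,981,610.20 ÷ £1,566,901.20 = 3.1793.

3.18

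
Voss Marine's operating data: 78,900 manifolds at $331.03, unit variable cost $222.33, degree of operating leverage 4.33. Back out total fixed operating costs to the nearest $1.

$6,595,730

At 78,900 units, contribution = 78,900 × $108.70 = $8,576,430.00.
Since DOL = CM ÷ EBIT, EBIT = $8,576,430.00 ÷ 4.33 = $1,980,699.77.
Fixed costs = CM − EBIT = $8,576,430.00 − $1,980,699.77 = $6,595,730.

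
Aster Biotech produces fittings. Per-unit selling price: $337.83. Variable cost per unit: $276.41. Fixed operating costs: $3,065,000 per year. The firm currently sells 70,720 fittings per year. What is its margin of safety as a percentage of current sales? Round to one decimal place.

29.4%

Each unit contributes $337.83 − $276.41 = $61.42. Break-even units = $3,065,000 ÷ $61.42 = 49,902.31; break-even revenue = 49,902.31 × $337.83 = $16,858,498.05.
Actual sales revenue = 70,720 × $337.83 = $23,891,337.60.
Margin of safety = ($23,891,337.60 − $16,858,498.05) ÷ $23,891,337.60 = 29.4%.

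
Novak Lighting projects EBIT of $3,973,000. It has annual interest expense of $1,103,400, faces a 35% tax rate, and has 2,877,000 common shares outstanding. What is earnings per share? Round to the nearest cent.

$0.65

Pre-tax income = $3,973,000 − $1,103,400.00 = $2,869,600.00.
After tax at 35%: net income = $2,869,600.00 × 0.65 = $1,865,240.00.
Per share: $1,865,240.00 / 2,877,000 shares = $0.65.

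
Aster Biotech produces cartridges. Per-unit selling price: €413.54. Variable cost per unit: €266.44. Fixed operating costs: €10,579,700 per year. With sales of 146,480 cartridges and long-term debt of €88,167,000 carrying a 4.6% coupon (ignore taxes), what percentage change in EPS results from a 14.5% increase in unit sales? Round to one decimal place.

Total contribution margin = 146,480 × €147.10 = €21,547,208.00.
EBIT = €21,547,208.00 − €10,579,700 = €10,967,508.00.
Interest = €4,055,682.00, so EBIT − I = €6,911,826.00.
Degree of combined leverage = contribution ÷ (EBIT − I) = €21,547,208.00 ÷ €6,911,826.00 = 3.1174.
EPS therefore changes by 3.1174 × (+14.5%) = +45.2%.

+45.2%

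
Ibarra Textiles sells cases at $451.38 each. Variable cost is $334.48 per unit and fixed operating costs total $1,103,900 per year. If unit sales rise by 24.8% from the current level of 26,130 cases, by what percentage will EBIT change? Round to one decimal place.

+38.8%

Contribution at this volume is 26,130 × $116.90 = $3,054,597.00.
Operating income = contribution − fixed costs = $3,054,597.00 − $1,103,900 = $1,950,697.00.
Degree of operating leverage = $3,054,597.00 / $1,950,697.00 = 1.5659.
Operating income changes by 1.5659 × +24.8% = +38.8%.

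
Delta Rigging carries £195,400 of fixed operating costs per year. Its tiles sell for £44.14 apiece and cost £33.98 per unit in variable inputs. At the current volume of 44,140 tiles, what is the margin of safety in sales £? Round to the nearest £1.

Unit CM = price − variable cost = £44.14 − £33.98 = £10.16. Break-even units = £195,400 ÷ £10.16 = 19,232.28; break-even revenue = 19,232.28 × £44.14 = £848,912.99.
Current sales = 44,140 × £44.14 = £1,948,339.60.
Margin of safety = £1,948,339.60 − £848,912.99 = £1,099,427.

£1,099,427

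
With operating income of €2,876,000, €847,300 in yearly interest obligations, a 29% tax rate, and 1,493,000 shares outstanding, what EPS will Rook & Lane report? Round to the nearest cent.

€0.96

Pre-tax income = €2,876,000 − €847,300.00 = €2,028,700.00.
After tax at 29%: net income = €2,028,700.00 × 0.71 = €1,440,377.00.
Per share: €1,440,377.00 / 1,493,000 shares = €0.96.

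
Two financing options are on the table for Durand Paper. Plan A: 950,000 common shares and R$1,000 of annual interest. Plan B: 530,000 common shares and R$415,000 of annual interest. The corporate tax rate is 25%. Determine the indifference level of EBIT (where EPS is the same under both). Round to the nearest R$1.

R$937,429

Set EPS_A = EPS_B: (EBIT − R$1,000)(1 − 0.25) ÷ 950,000 = (EBIT − R$415,000)(1 − 0.25) ÷ 530,000.
Cancelling (1 − t) and cross-multiplying: 530,000·(EBIT − 1,000) = 950,000·(EBIT − 415,000).
Solving, EBIT = (415,000·950,000 − 1,000·530,000) / (950,000 − 530,000) = 393,720,000,000 / 420,000 = 937,428.57.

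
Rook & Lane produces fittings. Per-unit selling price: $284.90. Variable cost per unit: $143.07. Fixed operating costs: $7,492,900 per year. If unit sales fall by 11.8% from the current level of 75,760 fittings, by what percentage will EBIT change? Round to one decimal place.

-39.0%

Total contribution margin = 75,760 × $141.83 = $10,745,040.80.
Operating income = contribution − fixed costs = $10,745,040.80 − $7,492,900 = $3,252,140.80.
So DOL = total CM / EBIT = $10,745,040.80 / $3,252,140.80 = 3.3040.
%ΔEBIT = DOL × %ΔSales = 3.3040 × -11.8% = -39.0%.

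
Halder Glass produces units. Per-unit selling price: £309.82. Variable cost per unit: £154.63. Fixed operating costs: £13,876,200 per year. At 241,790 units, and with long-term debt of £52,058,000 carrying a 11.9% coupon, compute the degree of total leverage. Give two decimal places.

Total contribution margin = 241,790 × £155.19 = £37,523,390.10.
Subtracting fixed costs: EBIT = £37,523,390.10 − £13,876,200 = £23,647,190.10. Interest = £6,194,902.00, so EBIT − I = £17,452,288.10.
Degree of total leverage = total CM / (EBIT − interest) = £37,523,390.10 / £17,452,288.10 = 2.1501.

2.15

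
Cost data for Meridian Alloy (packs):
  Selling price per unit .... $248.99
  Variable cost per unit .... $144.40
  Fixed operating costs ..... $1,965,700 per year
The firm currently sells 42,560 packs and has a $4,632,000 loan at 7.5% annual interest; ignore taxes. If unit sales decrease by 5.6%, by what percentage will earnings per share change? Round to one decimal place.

-11.7%

Total contribution margin = 42,560 × $104.59 = $4,451,350.40.
EBIT = $4,451,350.40 − $1,965,700 = $2,485,650.40.
After interest of $347,400.00, pre-tax earnings = $2,138,250.40.
Degree of combined leverage = contribution ÷ (EBIT − I) = $4,451,350.40 ÷ $2,138,250.40 = 2.0818.
%ΔEPS = DCL × %ΔSales = 2.0818 × -5.6% = -11.7%.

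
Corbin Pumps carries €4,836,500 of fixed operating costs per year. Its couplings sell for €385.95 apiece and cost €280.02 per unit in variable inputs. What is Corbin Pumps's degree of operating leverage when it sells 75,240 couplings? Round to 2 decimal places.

2.54

Total contribution margin = 75,240 × €105.93 = €7,970,173.20.
EBIT = €7,970,173.20 − €4,836,500 = €3,133,673.20.
DOL = contribution ÷ EBIT = €7,970,173.20 ÷ €3,133,673.20 = 2.5434.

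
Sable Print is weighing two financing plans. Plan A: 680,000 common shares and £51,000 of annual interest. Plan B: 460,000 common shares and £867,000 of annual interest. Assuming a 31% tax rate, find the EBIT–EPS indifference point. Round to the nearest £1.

£2,573,182

Set EPS_A = EPS_B: (EBIT − £51,000)(1 − 0.31) ÷ 680,000 = (EBIT − £867,000)(1 − 0.31) ÷ 460,000.
The (1 − t) factor cancels: (EBIT − 51,000) × 460,000 = (EBIT − 867,000) × 680,000.
Solving, EBIT = (867,000·680,000 − 51,000·460,000) / (680,000 − 460,000) = 566,100,000,000 / 220,000 = 2,573,181.82.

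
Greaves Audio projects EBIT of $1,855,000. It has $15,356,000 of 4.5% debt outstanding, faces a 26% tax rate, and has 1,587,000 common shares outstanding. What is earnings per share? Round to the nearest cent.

Pre-tax income = $1,855,000 − $691,020.00 = $1,163,980.00.
Net income = $1,163,980.00 × (1 − 0.26) = $861,345.20.
EPS = $861,345.20 ÷ 1,587,000 = $0.54.

$0.54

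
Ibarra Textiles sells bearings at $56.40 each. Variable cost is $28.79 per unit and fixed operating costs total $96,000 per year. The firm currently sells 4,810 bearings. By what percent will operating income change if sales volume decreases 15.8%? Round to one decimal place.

-57.0%

Total contribution margin = 4,810 × $27.61 = $132,804.10.
EBIT = $132,804.10 − $96,000 = $36,804.10.
So DOL = total CM / EBIT = $132,804.10 / $36,804.10 = 3.6084.
%ΔEBIT = DOL × %ΔSales = 3.6084 × -15.8% = -57.0%.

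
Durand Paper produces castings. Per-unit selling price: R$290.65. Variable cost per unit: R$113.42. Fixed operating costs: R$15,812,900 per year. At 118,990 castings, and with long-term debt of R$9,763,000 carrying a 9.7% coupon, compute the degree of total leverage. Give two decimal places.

Contribution at this volume is 118,990 × R$177.23 = R$21,088,597.70.
EBIT = R$21,088,597.70 − R$15,812,900 = R$5,275,697.70. Interest = R$947,011.00.
DOL = R$21,088,597.70 ÷ R$5,275,697.70 = 3.9973; DFL = R$5,275,697.70 ÷ R$4,328,686.70 = 1.2188.
Combined leverage = 3.9973 × 1.2188 = 4.8719.

4.87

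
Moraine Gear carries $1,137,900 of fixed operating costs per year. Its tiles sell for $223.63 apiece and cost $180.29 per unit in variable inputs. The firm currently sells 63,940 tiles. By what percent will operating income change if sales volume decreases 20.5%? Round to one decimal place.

-34.8%

Total contribution margin = 63,940 × $43.34 = $2,771,159.60.
Subtracting fixed costs: EBIT = $2,771,159.60 − $1,137,900 = $1,633,259.60.
DOL = contribution ÷ EBIT = $2,771,159.60 ÷ $1,633,259.60 = 1.6967.
Operating income changes by 1.6967 × -20.5% = -34.8%.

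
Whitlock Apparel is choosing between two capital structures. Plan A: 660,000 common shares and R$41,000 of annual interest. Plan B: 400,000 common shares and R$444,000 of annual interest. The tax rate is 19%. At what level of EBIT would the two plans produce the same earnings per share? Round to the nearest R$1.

R$1,064,000

Set EPS_A = EPS_B: (EBIT − R$41,000)(1 − 0.19) ÷ 660,000 = (EBIT − R$444,000)(1 − 0.19) ÷ 400,000.
Cancelling (1 − t) and cross-multiplying: 400,000·(EBIT − 41,000) = 660,000·(EBIT − 444,000).
EBIT × (660,000 − 400,000) = 444,000 × 660,000 − 41,000 × 400,000 = 276,640,000,000, so EBIT = 276,640,000,000 ÷ 260,000 = 1,064,000.00.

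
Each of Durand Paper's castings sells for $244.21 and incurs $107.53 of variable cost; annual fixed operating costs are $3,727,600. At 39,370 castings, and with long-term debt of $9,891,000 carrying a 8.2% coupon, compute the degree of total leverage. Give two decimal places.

6.39

Total contribution margin = 39,370 × $136.68 = $5,381,091.60.
Subtracting fixed costs: EBIT = $5,381,091.60 − $3,727,600 = $1,653,491.60. Interest = $811,062.00, so EBIT − I = $842,429.60.
Degree of total leverage = total CM / (EBIT − interest) = $5,381,091.60 / $842,429.60 = 6.3876.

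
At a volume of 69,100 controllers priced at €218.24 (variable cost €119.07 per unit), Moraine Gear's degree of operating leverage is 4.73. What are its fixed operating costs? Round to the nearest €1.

Total contribution margin = 69,100 × €99.17 = €6,852,647.00.
Since DOL = CM ÷ EBIT, EBIT = €6,852,647.00 ÷ 4.73 = €1,448,762.58.
And FC = contribution − EBIT = €6,852,647.00 − €1,448,762.58 = €5,403,884.

€5,403,884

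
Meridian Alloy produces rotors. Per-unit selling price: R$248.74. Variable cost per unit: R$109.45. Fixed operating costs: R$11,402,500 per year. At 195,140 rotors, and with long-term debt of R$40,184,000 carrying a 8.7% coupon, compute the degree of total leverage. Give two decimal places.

At 195,140 units, contribution = 195,140 × R$139.29 = R$27,181,050.60.
EBIT = R$27,181,050.60 − R$11,402,500 = R$15,778,550.60. Interest = R$3,496,008.00, so EBIT − I = R$12,282,542.60.
Degree of total leverage = total CM / (EBIT − interest) = R$27,181,050.60 / R$12,282,542.60 = 2.2130.

2.21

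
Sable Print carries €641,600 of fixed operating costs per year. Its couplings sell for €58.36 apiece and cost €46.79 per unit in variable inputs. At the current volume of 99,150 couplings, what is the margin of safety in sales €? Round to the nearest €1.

Contribution margin per unit = €58.36 − €46.79 = €11.57. Break-even units = €641,600 ÷ €11.57 = 55,453.76; break-even revenue = 55,453.76 × €58.36 = €3,236,281.42.
Actual sales revenue = 99,150 × €58.36 = €5,786,394.00.
Margin of safety = €5,786,394.00 − €3,236,281.42 = €2,550,113.

€2,550,113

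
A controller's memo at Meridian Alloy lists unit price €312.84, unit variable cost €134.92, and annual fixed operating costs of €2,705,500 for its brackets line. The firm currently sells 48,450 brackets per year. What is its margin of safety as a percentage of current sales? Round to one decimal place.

Each unit contributes €312.84 − €134.92 = €177.92. Break-even units = €2,705,500 ÷ €177.92 = 15,206.27; break-even revenue = 15,206.27 × €312.84 = €4,757,130.28.
Current sales = 48,450 × €312.84 = €15,157,098.00.
Margin of safety = (€15,157,098.00 − €4,757,130.28) ÷ €15,157,098.00 = 68.6%.

68.6%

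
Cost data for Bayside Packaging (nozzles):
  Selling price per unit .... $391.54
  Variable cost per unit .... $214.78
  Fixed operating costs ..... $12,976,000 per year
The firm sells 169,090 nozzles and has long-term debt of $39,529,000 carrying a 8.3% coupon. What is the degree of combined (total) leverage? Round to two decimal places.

2.19

At 169,090 units, contribution = 169,090 × $176.76 = $29,888,348.40.
EBIT = $29,888,348.40 − $12,976,000 = $16,912,348.40. Interest = $3,280,907.00.
DOL = $29,888,348.40 ÷ $16,912,348.40 = 1.7673; DFL = $16,912,348.40 ÷ $13,631,441.40 = 1.2407.
Combined leverage = 1.7673 × 1.2407 = 2.1927.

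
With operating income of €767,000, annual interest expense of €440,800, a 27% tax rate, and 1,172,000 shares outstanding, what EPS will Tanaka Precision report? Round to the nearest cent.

€0.20

Pre-tax income = €767,000 − €440,800.00 = €326,200.00.
Net income = €326,200.00 × (1 − 0.27) = €238,126.00.
Per share: €238,126.00 / 1,172,000 shares = €0.20.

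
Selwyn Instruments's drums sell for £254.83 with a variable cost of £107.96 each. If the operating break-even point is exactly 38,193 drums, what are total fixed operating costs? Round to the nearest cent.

Contribution margin per unit = £254.83 − £107.96 = £146.87.
Fixed costs = break-even units × CM = 38,193 × £146.87 = £5,609,405.91.

£5,609,405.91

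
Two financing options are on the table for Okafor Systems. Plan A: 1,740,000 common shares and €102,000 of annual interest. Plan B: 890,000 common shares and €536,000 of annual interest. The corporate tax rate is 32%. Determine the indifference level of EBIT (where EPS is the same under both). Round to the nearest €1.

At indifference, (EBIT − 102,000)(1 − t)/1,740,000 = (EBIT − 536,000)(1 − t)/890,000.
The (1 − t) factor cancels: (EBIT − 102,000) × 890,000 = (EBIT − 536,000) × 1,740,000.
Solving, EBIT = (536,000·1,740,000 − 102,000·890,000) / (1,740,000 − 890,000) = 841,860,000,000 / 850,000 = 990,423.53.

€990,424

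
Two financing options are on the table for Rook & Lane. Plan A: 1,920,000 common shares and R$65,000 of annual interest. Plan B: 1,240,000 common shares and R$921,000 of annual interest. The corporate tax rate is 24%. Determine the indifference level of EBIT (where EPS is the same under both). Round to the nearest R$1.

At indifference, (EBIT − 65,000)(1 − t)/1,920,000 = (EBIT − 921,000)(1 − t)/1,240,000.
The (1 − t) factor cancels: (EBIT − 65,000) × 1,240,000 = (EBIT − 921,000) × 1,920,000.
EBIT × (1,920,000 − 1,240,000) = 921,000 × 1,920,000 − 65,000 × 1,240,000 = 1,687,720,000,000, so EBIT = 1,687,720,000,000 ÷ 680,000 = 2,481,941.18.

R$2,481,941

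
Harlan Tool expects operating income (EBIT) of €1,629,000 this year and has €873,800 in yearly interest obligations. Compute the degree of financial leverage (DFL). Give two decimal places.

Annual interest charges come to €873,800.00.
Degree of financial leverage = EBIT / (EBIT − interest) = €1,629,000 / €755,200.00 = 2.1570.

2.16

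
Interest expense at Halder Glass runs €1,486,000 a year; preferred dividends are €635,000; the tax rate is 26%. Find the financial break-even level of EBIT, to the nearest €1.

€2,344,108

Grossing the preferred dividend up to pre-tax terms: €635,000 / (1 − 0.26) = €858,108.11.
Financial break-even EBIT = interest + D_p ÷ (1 − t) = €1,486,000 + €858,108.11 = €2,344,108.11.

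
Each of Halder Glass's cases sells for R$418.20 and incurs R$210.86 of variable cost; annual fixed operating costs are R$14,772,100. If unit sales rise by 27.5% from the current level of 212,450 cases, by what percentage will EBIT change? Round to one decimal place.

Contribution at this volume is 212,450 × R$207.34 = R$44,049,383.00.
Subtracting fixed costs: EBIT = R$44,049,383.00 − R$14,772,100 = R$29,277,283.00.
DOL = contribution ÷ EBIT = R$44,049,383.00 ÷ R$29,277,283.00 = 1.5046.
So EBIT moves 1.5046 × (+27.5%) = +41.4%.

+41.4%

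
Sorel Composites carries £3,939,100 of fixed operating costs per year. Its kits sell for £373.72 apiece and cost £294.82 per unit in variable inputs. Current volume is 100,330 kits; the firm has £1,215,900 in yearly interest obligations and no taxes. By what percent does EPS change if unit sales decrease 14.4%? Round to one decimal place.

Contribution at this volume is 100,330 × £78.90 = £7,916,037.00.
Subtracting fixed costs: EBIT = £7,916,037.00 − £3,939,100 = £3,976,937.00.
Interest = £1,215,900.00, so EBIT − I = £2,761,037.00.
Degree of combined leverage = contribution ÷ (EBIT − I) = £7,916,037.00 ÷ £2,761,037.00 = 2.8671.
%ΔEPS = DCL × %ΔSales = 2.8671 × -14.4% = -41.3%.

-41.3%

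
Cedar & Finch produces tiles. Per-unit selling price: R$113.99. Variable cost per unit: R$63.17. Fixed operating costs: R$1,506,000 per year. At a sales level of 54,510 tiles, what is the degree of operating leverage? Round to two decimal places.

Total contribution margin = 54,510 × R$50.82 = R$2,770,198.20.
EBIT = R$2,770,198.20 − R$1,506,000 = R$1,264,198.20.
So DOL = total CM / EBIT = R$2,770,198.20 / R$1,264,198.20 = 2.1913.

2.19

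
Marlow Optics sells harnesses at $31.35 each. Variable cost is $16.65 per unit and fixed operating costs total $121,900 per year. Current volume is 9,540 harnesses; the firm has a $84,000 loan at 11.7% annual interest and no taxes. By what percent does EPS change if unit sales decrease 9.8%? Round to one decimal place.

At 9,540 units, contribution = 9,540 × $14.70 = $140,238.00.
Operating income = contribution − fixed costs = $140,238.00 − $121,900 = $18,338.00.
Interest = $9,828.00, so EBIT − I = $8,510.00.
DCL = total CM / (EBIT − I) = $140,238.00 / $8,510.00 = 16.4792.
%ΔEPS = DCL × %ΔSales = 16.4792 × -9.8% = -161.5%.

-161.5%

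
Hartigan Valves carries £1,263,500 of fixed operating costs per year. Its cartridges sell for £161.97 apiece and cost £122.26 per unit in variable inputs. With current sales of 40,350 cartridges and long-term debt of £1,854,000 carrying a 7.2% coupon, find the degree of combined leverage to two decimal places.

Contribution at this volume is 40,350 × £39.71 = £1,602,298.50.
EBIT = £1,602,298.50 − £1,263,500 = £338,798.50. Interest = £133,488.00.
DOL = £1,602,298.50 ÷ £338,798.50 = 4.7294; DFL = £338,798.50 ÷ £205,310.50 = 1.6502.
DCL = DOL × DFL = 4.7294 × 1.6502 = 7.8045.

7.80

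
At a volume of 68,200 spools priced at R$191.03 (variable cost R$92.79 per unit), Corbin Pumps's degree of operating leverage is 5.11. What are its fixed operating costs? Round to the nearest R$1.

At 68,200 units, contribution = 68,200 × R$98.24 = R$6,699,968.00.
Since DOL = CM ÷ EBIT, EBIT = R$6,699,968.00 ÷ 5.11 = R$1,311,148.34.
Fixed costs = CM − EBIT = R$6,699,968.00 − R$1,311,148.34 = R$5,388,820.

R$5,388,820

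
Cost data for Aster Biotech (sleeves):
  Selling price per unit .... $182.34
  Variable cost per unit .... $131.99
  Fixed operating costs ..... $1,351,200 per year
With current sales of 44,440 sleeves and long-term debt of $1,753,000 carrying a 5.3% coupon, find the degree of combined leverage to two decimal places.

2.82

At 44,440 units, contribution = 44,440 × $50.35 = $2,237,554.00.
Subtracting fixed costs: EBIT = $2,237,554.00 − $1,351,200 = $886,354.00. Interest = $92,909.00.
DOL = $2,237,554.00 ÷ $886,354.00 = 2.5244; DFL = $886,354.00 ÷ $793,445.00 = 1.1171.
Combined leverage = 2.5244 × 1.1171 = 2.8200.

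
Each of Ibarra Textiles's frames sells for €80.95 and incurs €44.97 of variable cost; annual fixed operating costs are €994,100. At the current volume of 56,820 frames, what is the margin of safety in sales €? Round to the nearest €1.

Each unit contributes €80.95 − €44.97 = €35.98. Break-even units = €994,100 ÷ €35.98 = 27,629.24; break-even revenue = 27,629.24 × €80.95 = €2,236,586.85.
Actual sales revenue = 56,820 × €80.95 = €4,599,579.00.
Margin of safety = €4,599,579.00 − €2,236,586.85 = €2,362,992.

€2,362,992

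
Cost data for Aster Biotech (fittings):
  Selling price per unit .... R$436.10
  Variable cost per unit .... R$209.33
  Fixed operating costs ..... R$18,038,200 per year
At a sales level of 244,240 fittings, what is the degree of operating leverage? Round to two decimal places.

1.48

Contribution at this volume is 244,240 × R$226.77 = R$55,386,304.80.
Operating income = contribution − fixed costs = R$55,386,304.80 − R$18,038,200 = R$37,348,104.80.
DOL = contribution ÷ EBIT = R$55,386,304.80 ÷ R$37,348,104.80 = 1.4830.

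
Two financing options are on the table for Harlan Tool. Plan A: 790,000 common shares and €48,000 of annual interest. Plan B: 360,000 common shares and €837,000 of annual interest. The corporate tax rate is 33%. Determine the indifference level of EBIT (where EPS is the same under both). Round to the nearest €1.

€1,497,558

Set EPS_A = EPS_B: (EBIT − €48,000)(1 − 0.33) ÷ 790,000 = (EBIT − €837,000)(1 − 0.33) ÷ 360,000.
The (1 − t) factor cancels: (EBIT − 48,000) × 360,000 = (EBIT − 837,000) × 790,000.
EBIT × (790,000 − 360,000) = 837,000 × 790,000 − 48,000 × 360,000 = 643,950,000,000, so EBIT = 643,950,000,000 ÷ 430,000 = 1,497,558.14.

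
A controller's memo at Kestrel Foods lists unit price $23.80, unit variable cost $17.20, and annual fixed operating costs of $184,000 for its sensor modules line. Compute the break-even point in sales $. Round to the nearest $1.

$663,515

Contribution margin per unit = $23.80 − $17.20 = $6.60, a CM ratio of $6.60 ÷ $23.80 = 0.2773.
Break-even revenue = fixed costs × price ÷ CM = $184,000 × $23.80 ÷ $6.60 = $663,515.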